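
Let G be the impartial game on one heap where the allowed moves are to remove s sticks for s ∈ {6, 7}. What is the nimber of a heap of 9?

Build the Grundy sequence with g(k) = mex{g(k−s) : s ∈ {6, 7}, s ≤ k}:
g(0) = mex{} = 0
g(1) = mex{} = 0
g(2) = mex{} = 0
g(3) = mex{} = 0
g(4) = mex{} = 0
g(5) = mex{} = 0
g(6) = mex{0} = 1
g(7) = mex{0} = 1
g(8) = mex{0} = 1
g(9) = mex{0} = 1
So g(9) = 1.

1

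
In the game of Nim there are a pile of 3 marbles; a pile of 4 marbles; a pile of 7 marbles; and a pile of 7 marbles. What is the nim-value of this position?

Nim-sum: 3 ^ 4 ^ 7 ^ 7 = 7.

7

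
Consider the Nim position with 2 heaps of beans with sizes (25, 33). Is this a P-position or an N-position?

N-position

Nim-sum: 25 ^ 33 = 56.
The nim-sum is 56 ≠ 0, so this is an N-position: the player to move can win.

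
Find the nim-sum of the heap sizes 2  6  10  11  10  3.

12

Compute the nim-sum pairwise:
2 ^ 6 = 4
4 ^ 10 = 14
14 ^ 11 = 5
5 ^ 10 = 15
15 ^ 3 = 12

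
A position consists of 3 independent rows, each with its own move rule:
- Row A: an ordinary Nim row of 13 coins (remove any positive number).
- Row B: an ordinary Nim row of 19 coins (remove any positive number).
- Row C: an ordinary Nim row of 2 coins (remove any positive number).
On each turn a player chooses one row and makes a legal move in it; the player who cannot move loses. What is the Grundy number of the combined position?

Row A is a plain Nim row of size 13, so its Grundy value is 13.
Row B is a plain Nim row of size 19, so its Grundy value is 19.
Row C is a plain Nim row of size 2, so its Grundy value is 2.
By the Sprague-Grundy theorem, the Grundy value of a sum of independent games is the XOR of the component values.
Combined value = 13 ⊕ 19 ⊕ 2 = 28.

28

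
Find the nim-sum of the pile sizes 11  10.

1

Compute the nim-sum pairwise:
11 ⊕ 10 = 1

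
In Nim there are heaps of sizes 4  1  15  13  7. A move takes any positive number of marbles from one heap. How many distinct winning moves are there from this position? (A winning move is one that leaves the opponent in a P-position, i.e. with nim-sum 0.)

Nim-sum: 4 XOR 1 XOR 15 XOR 13 XOR 7 = 0.
The nim-sum is already 0, so every move leaves a nonzero nim-sum — there are no winning moves.

0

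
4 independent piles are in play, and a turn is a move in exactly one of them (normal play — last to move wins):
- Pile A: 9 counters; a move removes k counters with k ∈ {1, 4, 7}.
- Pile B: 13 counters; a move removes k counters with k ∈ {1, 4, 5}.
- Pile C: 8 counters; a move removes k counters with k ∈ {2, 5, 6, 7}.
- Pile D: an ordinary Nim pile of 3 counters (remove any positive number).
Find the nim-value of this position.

Build the Grundy sequence for pile A with g(k) = mex{g(k−s) : s ∈ {1, 4, 7}, s ≤ k}:
g(0) = mex{} = 0
g(1) = mex{0} = 1
g(2) = mex{1} = 0
g(3) = mex{0} = 1
g(4) = mex{0,1} = 2
g(5) = mex{1,2} = 0
g(6) = mex{0} = 1
g(7) = mex{0,1} = 2
g(8) = mex{1,2} = 0
g(9) = mex{0} = 1
So g(9) = 1.
Grundy values for pile B (subtraction set {1, 4, 5}):
k:     0  1  2  3  4  5  6  7  8  9 10 11 12 13
g(k):  0  1  0  1  2  3  2  3  0  1  0  1  2  3
So g(13) = 3.
For pile C, compute g(0), g(1), … with moves {2, 5, 6, 7}:
g(0) = mex{} = 0
g(1) = mex{} = 0
g(2) = mex{0} = 1
g(3) = mex{0} = 1
g(4) = mex{1} = 0
g(5) = mex{0,1} = 2
g(6) = mex{0} = 1
g(7) = mex{0,1,2} = 3
g(8) = mex{0,1} = 2
So g(8) = 2.
Pile D is a plain Nim pile of size 3, so its Grundy value is 3.
By the Sprague-Grundy theorem, the Grundy value of a sum of independent games is the XOR of the component values.
Combined value = 1 ⊕ 3 ⊕ 2 ⊕ 3 = 3.

3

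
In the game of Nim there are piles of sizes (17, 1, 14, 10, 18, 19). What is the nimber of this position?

Nim-sum: 17 ^ 1 ^ 14 ^ 10 ^ 18 ^ 19 = 21.

21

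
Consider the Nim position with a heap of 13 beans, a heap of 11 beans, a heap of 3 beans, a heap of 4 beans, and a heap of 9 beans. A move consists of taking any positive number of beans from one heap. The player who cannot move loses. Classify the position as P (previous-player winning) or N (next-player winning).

Write each in binary and XOR column by column:
  1101  (13)
  1011  (11)
  0011  (3)
  0100  (4)
  1001  (9)
  ----
  1000  (8)
The nim-sum is 8 ≠ 0, so this is an N-position: the player to move can win.

N-position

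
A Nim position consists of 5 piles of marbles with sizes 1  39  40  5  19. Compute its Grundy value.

24

Compute the nim-sum pairwise:
1 ^ 39 = 38
38 ^ 40 = 14
14 ^ 5 = 11
11 ^ 19 = 24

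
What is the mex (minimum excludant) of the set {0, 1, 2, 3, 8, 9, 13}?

The values 0, 1, 2, 3 are all present; 4 is the first non-negative integer missing from the set.

4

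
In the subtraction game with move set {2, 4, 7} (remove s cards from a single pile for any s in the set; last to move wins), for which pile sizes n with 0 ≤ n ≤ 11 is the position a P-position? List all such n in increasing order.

0, 1, 6, 9

Build the Grundy sequence with g(k) = mex{g(k−s) : s ∈ {2, 4, 7}, s ≤ k}:
k:     0  1  2  3  4  5  6  7  8  9 10 11
g(k):  0  0  1  1  2  2  0  3  1  0  2  1
The P-positions (g = 0) in 0..11 are 0, 1, 6, 9.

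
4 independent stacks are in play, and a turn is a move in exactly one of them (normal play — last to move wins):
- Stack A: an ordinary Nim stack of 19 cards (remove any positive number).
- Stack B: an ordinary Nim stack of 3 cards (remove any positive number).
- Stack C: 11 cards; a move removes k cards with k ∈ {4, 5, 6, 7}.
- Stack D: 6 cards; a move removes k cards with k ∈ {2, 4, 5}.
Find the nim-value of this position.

19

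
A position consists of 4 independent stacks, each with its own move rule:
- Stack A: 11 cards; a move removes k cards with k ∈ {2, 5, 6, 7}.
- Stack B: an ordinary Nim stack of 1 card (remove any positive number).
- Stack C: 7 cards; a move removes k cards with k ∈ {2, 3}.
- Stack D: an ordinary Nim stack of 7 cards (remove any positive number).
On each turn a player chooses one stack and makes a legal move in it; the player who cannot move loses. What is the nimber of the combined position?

Build the Grundy sequence for stack A with g(k) = mex{g(k−s) : s ∈ {2, 5, 6, 7}, s ≤ k}:
g(0) = mex{} = 0
g(1) = mex{} = 0
g(2) = mex{0} = 1
g(3) = mex{0} = 1
g(4) = mex{1} = 0
g(5) = mex{0,1} = 2
g(6) = mex{0} = 1
g(7) = mex{0,1,2} = 3
g(8) = mex{0,1} = 2
g(9) = mex{0,1,3} = 2
g(10) = mex{0,1,2} = 3
g(11) = mex{0,1,2} = 3
So g(11) = 3.
Stack B is a plain Nim stack of size 1, so its Grundy value is 1.
Grundy values for stack C (subtraction set {2, 3}):
g(0) = mex{} = 0
g(1) = mex{} = 0
g(2) = mex{0} = 1
g(3) = mex{0} = 1
g(4) = mex{0,1} = 2
g(5) = mex{1} = 0
g(6) = mex{1,2} = 0
g(7) = mex{0,2} = 1
So g(7) = 1.
Stack D is a plain Nim stack of size 7, so its Grundy value is 7.
By the Sprague-Grundy theorem, the Grundy value of a sum of independent games is the XOR of the component values.
Combined value = 3 ⊕ 1 ⊕ 1 ⊕ 7 = 4.

4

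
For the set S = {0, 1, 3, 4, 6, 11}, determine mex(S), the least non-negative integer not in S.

The values 0, 1 are all present; 2 is the first non-negative integer missing from the set.

2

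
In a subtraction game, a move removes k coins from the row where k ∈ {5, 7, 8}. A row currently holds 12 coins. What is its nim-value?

Compute g(0), g(1), … for moves {5, 7, 8}:
k:     0  1  2  3  4  5  6  7  8  9 10 11 12
g(k):  0  0  0  0  0  1  1  1  1  1  2  2  2
So g(12) = 2.

2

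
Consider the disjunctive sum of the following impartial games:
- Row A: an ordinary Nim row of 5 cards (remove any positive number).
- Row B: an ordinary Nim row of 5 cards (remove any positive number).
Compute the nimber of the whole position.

0

Row A is a plain Nim row of size 5, so its Grundy value is 5.
Row B is a plain Nim row of size 5, so its Grundy value is 5.
By the Sprague-Grundy theorem, the Grundy value of a sum of independent games is the XOR of the component values.
Combined value = 5 ⊕ 5 = 0.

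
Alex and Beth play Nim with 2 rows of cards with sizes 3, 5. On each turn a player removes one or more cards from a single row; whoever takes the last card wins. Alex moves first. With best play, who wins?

Alex wins

Nim-sum: 3 ^ 5 = 6.
The nim-sum is 6 ≠ 0, so this is an N-position: the player to move can win; Alex has a winning move.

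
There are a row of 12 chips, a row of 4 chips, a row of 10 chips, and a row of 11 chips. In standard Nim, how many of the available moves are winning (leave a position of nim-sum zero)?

3

Nim-sum: 12 ⊕ 4 ⊕ 10 ⊕ 11 = 9.
The overall nim-sum is X = 9. A row of size p has a winning move iff p XOR X < p (reduce it to p XOR X).
  12: 12 XOR 9 = 5 < 12 — winning move (to 5).
  4: 4 XOR 9 = 13 ≥ 4 — no move.
  10: 10 XOR 9 = 3 < 10 — winning move (to 3).
  11: 11 XOR 9 = 2 < 11 — winning move (to 2).
That gives 3 winning moves.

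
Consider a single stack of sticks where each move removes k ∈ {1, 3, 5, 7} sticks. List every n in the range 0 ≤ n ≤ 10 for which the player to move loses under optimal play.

0, 2, 4, 6, 8, 10

Build the Grundy sequence with g(k) = mex{g(k−s) : s ∈ {1, 3, 5, 7}, s ≤ k}:
k:     0  1  2  3  4  5  6  7  8  9 10
g(k):  0  1  0  1  0  1  0  1  0  1  0
The P-positions (g = 0) in 0..10 are 0, 2, 4, 6, 8, 10.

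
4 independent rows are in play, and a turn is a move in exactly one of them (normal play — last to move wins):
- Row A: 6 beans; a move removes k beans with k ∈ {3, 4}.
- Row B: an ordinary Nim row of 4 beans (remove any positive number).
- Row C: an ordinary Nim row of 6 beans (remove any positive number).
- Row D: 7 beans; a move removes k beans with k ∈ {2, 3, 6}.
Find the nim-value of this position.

For row A, compute g(0), g(1), … with moves {3, 4}:
g(0) = mex{} = 0
g(1) = mex{} = 0
g(2) = mex{} = 0
g(3) = mex{0} = 1
g(4) = mex{0} = 1
g(5) = mex{0} = 1
g(6) = mex{0,1} = 2
So g(6) = 2.
Row B is a plain Nim row of size 4, so its Grundy value is 4.
Row C is a plain Nim row of size 6, so its Grundy value is 6.
Grundy values for row D (subtraction set {2, 3, 6}):
k:     0  1  2  3  4  5  6  7
g(k):  0  0  1  1  2  0  3  1
So g(7) = 1.
By the Sprague-Grundy theorem, the Grundy value of a sum of independent games is the XOR of the component values.
Combined value = 2 XOR 4 XOR 6 XOR 1 = 1.

1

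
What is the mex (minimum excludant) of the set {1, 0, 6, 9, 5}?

2

The values 0, 1 are all present; 2 is the first non-negative integer missing from the set.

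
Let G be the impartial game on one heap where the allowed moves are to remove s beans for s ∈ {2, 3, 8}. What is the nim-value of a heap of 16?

Grundy values for subtraction set {2, 3, 8}:
k:     0  1  2  3  4  5  6  7  8  9 10 11 12 13 14 15 16
g(k):  0  0  1  1  2  0  0  1  1  2  0  0  1  1  2  0  0
So g(16) = 0.

0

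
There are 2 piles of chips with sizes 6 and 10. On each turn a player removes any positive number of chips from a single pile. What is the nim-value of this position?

12

Compute the nim-sum pairwise:
6 ^ 10 = 12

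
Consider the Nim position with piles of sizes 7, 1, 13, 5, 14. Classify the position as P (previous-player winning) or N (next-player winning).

P-position

Nim-sum: 7 ⊕ 1 ⊕ 13 ⊕ 5 ⊕ 14 = 0.
The nim-sum is 0, so this is a P-position: the player to move is in a losing position under optimal play.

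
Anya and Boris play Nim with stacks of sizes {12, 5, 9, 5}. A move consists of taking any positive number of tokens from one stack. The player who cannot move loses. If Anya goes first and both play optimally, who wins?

Anya wins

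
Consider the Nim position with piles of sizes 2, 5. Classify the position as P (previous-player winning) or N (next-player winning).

Nim-sum: 2 ⊕ 5 = 7.
The nim-sum is 7 ≠ 0, so this is an N-position: the player to move can win.

N-position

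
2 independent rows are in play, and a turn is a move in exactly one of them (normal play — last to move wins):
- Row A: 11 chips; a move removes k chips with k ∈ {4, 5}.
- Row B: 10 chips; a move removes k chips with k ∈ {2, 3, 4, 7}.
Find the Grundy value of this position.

Build the Grundy sequence for row A with g(k) = mex{g(k−s) : s ∈ {4, 5}, s ≤ k}:
g(0) = mex{} = 0
g(1) = mex{} = 0
g(2) = mex{} = 0
g(3) = mex{} = 0
g(4) = mex{0} = 1
g(5) = mex{0} = 1
g(6) = mex{0} = 1
g(7) = mex{0} = 1
g(8) = mex{0,1} = 2
g(9) = mex{1} = 0
g(10) = mex{1} = 0
g(11) = mex{1} = 0
So g(11) = 0.
Build the Grundy sequence for row B with g(k) = mex{g(k−s) : s ∈ {2, 3, 4, 7}, s ≤ k}:
k:     0  1  2  3  4  5  6  7  8  9 10
g(k):  0  0  1  1  2  2  0  3  1  4  2
So g(10) = 2.
The value of a disjunctive sum is the nim-sum of the parts.
Combined value = 0 XOR 2 = 2.

2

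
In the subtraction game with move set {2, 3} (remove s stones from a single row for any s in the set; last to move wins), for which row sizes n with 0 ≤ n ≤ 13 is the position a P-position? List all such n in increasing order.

0, 1, 5, 6, 10, 11

Compute g(0), g(1), … for moves {2, 3}:
k:     0  1  2  3  4  5  6  7  8  9 10 11 12 13
g(k):  0  0  1  1  2  0  0  1  1  2  0  0  1  1
The P-positions (g = 0) in 0..13 are 0, 1, 5, 6, 10, 11.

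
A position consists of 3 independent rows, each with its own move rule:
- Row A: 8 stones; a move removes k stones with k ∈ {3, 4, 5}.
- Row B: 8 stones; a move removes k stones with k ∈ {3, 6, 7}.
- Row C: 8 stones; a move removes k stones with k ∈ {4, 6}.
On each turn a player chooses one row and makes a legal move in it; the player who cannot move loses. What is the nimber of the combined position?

0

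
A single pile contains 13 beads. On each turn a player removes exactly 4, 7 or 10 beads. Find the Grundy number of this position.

3

Grundy values for subtraction set {4, 7, 10}:
g(0) = mex{} = 0
g(1) = mex{} = 0
g(2) = mex{} = 0
g(3) = mex{} = 0
g(4) = mex{0} = 1
g(5) = mex{0} = 1
g(6) = mex{0} = 1
g(7) = mex{0} = 1
g(8) = mex{0,1} = 2
g(9) = mex{0,1} = 2
g(10) = mex{0,1} = 2
g(11) = mex{0,1} = 2
g(12) = mex{0,1,2} = 3
g(13) = mex{0,1,2} = 3
So g(13) = 3.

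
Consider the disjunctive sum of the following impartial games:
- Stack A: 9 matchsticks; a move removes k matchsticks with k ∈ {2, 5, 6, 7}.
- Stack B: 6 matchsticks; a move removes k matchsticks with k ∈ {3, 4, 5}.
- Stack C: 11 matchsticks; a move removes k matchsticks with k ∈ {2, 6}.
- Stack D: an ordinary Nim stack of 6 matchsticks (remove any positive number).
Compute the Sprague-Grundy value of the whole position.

Build the Grundy sequence for stack A with g(k) = mex{g(k−s) : s ∈ {2, 5, 6, 7}, s ≤ k}:
g(0) = mex{} = 0
g(1) = mex{} = 0
g(2) = mex{0} = 1
g(3) = mex{0} = 1
g(4) = mex{1} = 0
g(5) = mex{0,1} = 2
g(6) = mex{0} = 1
g(7) = mex{0,1,2} = 3
g(8) = mex{0,1} = 2
g(9) = mex{0,1,3} = 2
So g(9) = 2.
For stack B, compute g(0), g(1), … with moves {3, 4, 5}:
g(0) = mex{} = 0
g(1) = mex{} = 0
g(2) = mex{} = 0
g(3) = mex{0} = 1
g(4) = mex{0} = 1
g(5) = mex{0} = 1
g(6) = mex{0,1} = 2
So g(6) = 2.
Grundy values for stack C (subtraction set {2, 6}):
k:     0  1  2  3  4  5  6  7  8  9 10 11
g(k):  0  0  1  1  0  0  1  1  0  0  1  1
So g(11) = 1.
Stack D is a plain Nim stack of size 6, so its Grundy value is 6.
By the Sprague-Grundy theorem, the Grundy value of a sum of independent games is the XOR of the component values.
Combined value = 2 ⊕ 2 ⊕ 1 ⊕ 6 = 7.

7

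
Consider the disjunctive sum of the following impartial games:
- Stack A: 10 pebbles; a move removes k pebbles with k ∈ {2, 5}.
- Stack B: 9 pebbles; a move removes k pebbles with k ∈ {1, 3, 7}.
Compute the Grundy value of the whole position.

0

For stack A, compute g(0), g(1), … with moves {2, 5}:
k:     0  1  2  3  4  5  6  7  8  9 10
g(k):  0  0  1  1  0  2  1  0  0  1  1
So g(10) = 1.
Grundy values for stack B (subtraction set {1, 3, 7}):
g(0) = mex{} = 0
g(1) = mex{0} = 1
g(2) = mex{1} = 0
g(3) = mex{0} = 1
g(4) = mex{1} = 0
g(5) = mex{0} = 1
g(6) = mex{1} = 0
g(7) = mex{0} = 1
g(8) = mex{1} = 0
g(9) = mex{0} = 1
So g(9) = 1.
The value of a disjunctive sum is the nim-sum of the parts.
Combined value = 1 XOR 1 = 0.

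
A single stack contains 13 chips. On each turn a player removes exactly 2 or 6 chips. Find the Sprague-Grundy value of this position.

Build the Grundy sequence with g(k) = mex{g(k−s) : s ∈ {2, 6}, s ≤ k}:
k:     0  1  2  3  4  5  6  7  8  9 10 11 12 13
g(k):  0  0  1  1  0  0  1  1  0  0  1  1  0  0
So g(13) = 0.

0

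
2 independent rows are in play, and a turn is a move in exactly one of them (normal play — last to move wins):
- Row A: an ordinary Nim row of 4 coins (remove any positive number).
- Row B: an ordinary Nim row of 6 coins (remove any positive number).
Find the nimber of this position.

2

Row A is a plain Nim row of size 4, so its Grundy value is 4.
Row B is a plain Nim row of size 6, so its Grundy value is 6.
The value of a disjunctive sum is the nim-sum of the parts.
Combined value = 4 ⊕ 6 = 2.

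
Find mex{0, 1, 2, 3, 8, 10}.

The values 0, 1, 2, 3 are all present; 4 is the first non-negative integer missing from the set.

4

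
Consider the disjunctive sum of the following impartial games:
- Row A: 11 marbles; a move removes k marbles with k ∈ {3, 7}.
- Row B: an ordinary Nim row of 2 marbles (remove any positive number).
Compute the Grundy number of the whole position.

2

Build the Grundy sequence for row A with g(k) = mex{g(k−s) : s ∈ {3, 7}, s ≤ k}:
g(0) = mex{} = 0
g(1) = mex{} = 0
g(2) = mex{} = 0
g(3) = mex{0} = 1
g(4) = mex{0} = 1
g(5) = mex{0} = 1
g(6) = mex{1} = 0
g(7) = mex{0,1} = 2
g(8) = mex{0,1} = 2
g(9) = mex{0} = 1
g(10) = mex{1,2} = 0
g(11) = mex{1,2} = 0
So g(11) = 0.
Row B is a plain Nim row of size 2, so its Grundy value is 2.
By the Sprague-Grundy theorem, the Grundy value of a sum of independent games is the XOR of the component values.
Combined value = 0 XOR 2 = 2.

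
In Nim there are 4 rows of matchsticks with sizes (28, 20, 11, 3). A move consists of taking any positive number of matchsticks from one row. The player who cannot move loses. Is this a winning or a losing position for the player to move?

Compute the nim-sum pairwise:
28 ^ 20 = 8
8 ^ 11 = 3
3 ^ 3 = 0
The nim-sum is 0, so this is a P-position: the player to move is in a losing position under optimal play.

Losing position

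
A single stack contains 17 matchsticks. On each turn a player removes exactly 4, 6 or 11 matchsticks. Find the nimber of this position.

Grundy values for subtraction set {4, 6, 11}:
k:     0  1  2  3  4  5  6  7  8  9 10 11 12 13 14 15 16 17
g(k):  0  0  0  0  1  1  1  1  2  2  0  2  3  3  1  0  2  0
So g(17) = 0.

0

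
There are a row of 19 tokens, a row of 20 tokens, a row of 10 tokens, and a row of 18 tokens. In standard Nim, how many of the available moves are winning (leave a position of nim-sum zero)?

Compute the nim-sum pairwise:
19 ^ 20 = 7
7 ^ 10 = 13
13 ^ 18 = 31
The overall nim-sum is X = 31. A row of size p has a winning move iff p XOR X < p (reduce it to p XOR X).
  19: 19 XOR 31 = 12 < 19 — winning move (to 12).
  20: 20 XOR 31 = 11 < 20 — winning move (to 11).
  10: 10 XOR 31 = 21 ≥ 10 — no move.
  18: 18 XOR 31 = 13 < 18 — winning move (to 13).
That gives 3 winning moves.

3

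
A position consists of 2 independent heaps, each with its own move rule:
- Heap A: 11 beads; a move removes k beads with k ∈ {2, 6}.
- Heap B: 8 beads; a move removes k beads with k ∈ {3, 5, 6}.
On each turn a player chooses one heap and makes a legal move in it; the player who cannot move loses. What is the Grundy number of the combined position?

3

Build the Grundy sequence for heap A with g(k) = mex{g(k−s) : s ∈ {2, 6}, s ≤ k}:
g(0) = mex{} = 0
g(1) = mex{} = 0
g(2) = mex{0} = 1
g(3) = mex{0} = 1
g(4) = mex{1} = 0
g(5) = mex{1} = 0
g(6) = mex{0} = 1
g(7) = mex{0} = 1
g(8) = mex{1} = 0
g(9) = mex{1} = 0
g(10) = mex{0} = 1
g(11) = mex{0} = 1
So g(11) = 1.
Build the Grundy sequence for heap B with g(k) = mex{g(k−s) : s ∈ {3, 5, 6}, s ≤ k}:
g(0) = mex{} = 0
g(1) = mex{} = 0
g(2) = mex{} = 0
g(3) = mex{0} = 1
g(4) = mex{0} = 1
g(5) = mex{0} = 1
g(6) = mex{0,1} = 2
g(7) = mex{0,1} = 2
g(8) = mex{0,1} = 2
So g(8) = 2.
By the Sprague-Grundy theorem, the Grundy value of a sum of independent games is the XOR of the component values.
Combined value = 1 ⊕ 2 = 3.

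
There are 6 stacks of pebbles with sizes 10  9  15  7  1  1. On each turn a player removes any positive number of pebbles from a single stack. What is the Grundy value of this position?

11

Bitwise XOR of the heap sizes:
  1010  (10)
  1001  (9)
  1111  (15)
  0111  (7)
  0001  (1)
  0001  (1)
  ----
  1011  (11)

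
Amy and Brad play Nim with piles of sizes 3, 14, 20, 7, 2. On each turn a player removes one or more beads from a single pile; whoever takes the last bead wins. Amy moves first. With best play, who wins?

Amy wins

Bitwise XOR of the heap sizes:
  00011  (3)
  01110  (14)
  10100  (20)
  00111  (7)
  00010  (2)
  -----
  11100  (28)
The nim-sum is 28 ≠ 0, so this is an N-position: the player to move can win; Amy has a winning move.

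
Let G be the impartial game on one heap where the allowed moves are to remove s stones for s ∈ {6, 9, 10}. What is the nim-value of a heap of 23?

1

Grundy values for subtraction set {6, 9, 10}:
k:     0  1  2  3  4  5  6  7  8  9 10 11 12 13 14 15 16 17 18 19 20 21 22 23
g(k):  0  0  0  0  0  0  1  1  1  1  1  1  2  2  2  2  0  0  0  0  0  0  1  1
So g(23) = 1.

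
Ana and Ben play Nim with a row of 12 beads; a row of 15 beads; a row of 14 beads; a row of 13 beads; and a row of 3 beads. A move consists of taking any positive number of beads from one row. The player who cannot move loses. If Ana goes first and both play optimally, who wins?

Ana wins

Nim-sum: 12 XOR 15 XOR 14 XOR 13 XOR 3 = 3.
The nim-sum is 3 ≠ 0, so this is an N-position: the player to move can win; Ana has a winning move.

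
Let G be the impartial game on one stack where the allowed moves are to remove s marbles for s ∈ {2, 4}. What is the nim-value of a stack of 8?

1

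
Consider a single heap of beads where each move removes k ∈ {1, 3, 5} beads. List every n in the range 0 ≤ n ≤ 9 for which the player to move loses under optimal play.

0, 2, 4, 6, 8

Build the Grundy sequence with g(k) = mex{g(k−s) : s ∈ {1, 3, 5}, s ≤ k}:
k:     0  1  2  3  4  5  6  7  8  9
g(k):  0  1  0  1  0  1  0  1  0  1
The P-positions (g = 0) in 0..9 are 0, 2, 4, 6, 8.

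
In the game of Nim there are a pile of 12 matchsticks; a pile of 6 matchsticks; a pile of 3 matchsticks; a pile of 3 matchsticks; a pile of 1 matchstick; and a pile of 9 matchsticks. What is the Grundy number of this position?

Nim-sum: 12 XOR 6 XOR 3 XOR 3 XOR 1 XOR 9 = 2.

2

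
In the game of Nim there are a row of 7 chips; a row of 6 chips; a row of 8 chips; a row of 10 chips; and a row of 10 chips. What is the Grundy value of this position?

9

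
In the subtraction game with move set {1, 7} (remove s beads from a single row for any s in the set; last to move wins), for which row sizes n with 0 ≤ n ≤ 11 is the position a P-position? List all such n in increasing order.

Build the Grundy sequence with g(k) = mex{g(k−s) : s ∈ {1, 7}, s ≤ k}:
k:     0  1  2  3  4  5  6  7  8  9 10 11
g(k):  0  1  0  1  0  1  0  1  0  1  0  1
The P-positions (g = 0) in 0..11 are 0, 2, 4, 6, 8, 10.

0, 2, 4, 6, 8, 10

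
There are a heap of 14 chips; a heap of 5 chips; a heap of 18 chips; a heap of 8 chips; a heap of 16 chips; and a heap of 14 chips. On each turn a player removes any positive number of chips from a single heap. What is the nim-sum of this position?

15

Nim-sum: 14 ^ 5 ^ 18 ^ 8 ^ 16 ^ 14 = 15.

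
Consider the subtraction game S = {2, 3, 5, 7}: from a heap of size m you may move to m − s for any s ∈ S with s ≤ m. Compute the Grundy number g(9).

0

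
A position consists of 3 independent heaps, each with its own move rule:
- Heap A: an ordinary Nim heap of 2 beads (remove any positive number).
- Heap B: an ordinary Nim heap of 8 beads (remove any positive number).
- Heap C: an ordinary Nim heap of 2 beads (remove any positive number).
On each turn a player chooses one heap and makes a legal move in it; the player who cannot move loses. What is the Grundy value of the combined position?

8

Heap A is a plain Nim heap of size 2, so its Grundy value is 2.
Heap B is a plain Nim heap of size 8, so its Grundy value is 8.
Heap C is a plain Nim heap of size 2, so its Grundy value is 2.
By the Sprague-Grundy theorem, the Grundy value of a sum of independent games is the XOR of the component values.
Combined value = 2 XOR 8 XOR 2 = 8.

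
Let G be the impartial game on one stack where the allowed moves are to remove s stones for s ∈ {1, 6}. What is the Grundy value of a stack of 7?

Compute g(0), g(1), … for moves {1, 6}:
g(0) = mex{} = 0
g(1) = mex{0} = 1
g(2) = mex{1} = 0
g(3) = mex{0} = 1
g(4) = mex{1} = 0
g(5) = mex{0} = 1
g(6) = mex{0,1} = 2
g(7) = mex{1,2} = 0
So g(7) = 0.

0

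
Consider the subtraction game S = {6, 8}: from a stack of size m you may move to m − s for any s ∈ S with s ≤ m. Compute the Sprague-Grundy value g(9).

Grundy values for subtraction set {6, 8}:
g(0) = mex{} = 0
g(1) = mex{} = 0
g(2) = mex{} = 0
g(3) = mex{} = 0
g(4) = mex{} = 0
g(5) = mex{} = 0
g(6) = mex{0} = 1
g(7) = mex{0} = 1
g(8) = mex{0} = 1
g(9) = mex{0} = 1
So g(9) = 1.

1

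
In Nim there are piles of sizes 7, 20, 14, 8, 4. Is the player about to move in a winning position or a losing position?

Winning position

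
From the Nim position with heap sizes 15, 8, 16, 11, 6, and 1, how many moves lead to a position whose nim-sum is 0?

1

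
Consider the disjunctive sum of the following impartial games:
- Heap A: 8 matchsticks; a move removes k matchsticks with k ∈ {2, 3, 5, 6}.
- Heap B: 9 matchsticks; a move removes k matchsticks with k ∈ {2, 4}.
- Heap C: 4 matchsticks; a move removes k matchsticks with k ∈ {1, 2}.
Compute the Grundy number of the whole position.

0

For heap A, compute g(0), g(1), … with moves {2, 3, 5, 6}:
g(0) = mex{} = 0
g(1) = mex{} = 0
g(2) = mex{0} = 1
g(3) = mex{0} = 1
g(4) = mex{0,1} = 2
g(5) = mex{0,1} = 2
g(6) = mex{0,1,2} = 3
g(7) = mex{0,1,2} = 3
g(8) = mex{1,2,3} = 0
So g(8) = 0.
Grundy values for heap B (subtraction set {2, 4}):
g(0) = mex{} = 0
g(1) = mex{} = 0
g(2) = mex{0} = 1
g(3) = mex{0} = 1
g(4) = mex{0,1} = 2
g(5) = mex{0,1} = 2
g(6) = mex{1,2} = 0
g(7) = mex{1,2} = 0
g(8) = mex{0,2} = 1
g(9) = mex{0,2} = 1
So g(9) = 1.
For heap C, compute g(0), g(1), … with moves {1, 2}:
g(0) = mex{} = 0
g(1) = mex{0} = 1
g(2) = mex{0,1} = 2
g(3) = mex{1,2} = 0
g(4) = mex{0,2} = 1
So g(4) = 1.
The value of a disjunctive sum is the nim-sum of the parts.
Combined value = 0 XOR 1 XOR 1 = 0.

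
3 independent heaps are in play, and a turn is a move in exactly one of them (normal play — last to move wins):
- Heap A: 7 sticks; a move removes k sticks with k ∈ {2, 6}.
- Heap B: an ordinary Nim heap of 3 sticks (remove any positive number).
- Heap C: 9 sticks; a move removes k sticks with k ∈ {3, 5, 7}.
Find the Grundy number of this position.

Grundy values for heap A (subtraction set {2, 6}):
k:     0  1  2  3  4  5  6  7
g(k):  0  0  1  1  0  0  1  1
So g(7) = 1.
Heap B is a plain Nim heap of size 3, so its Grundy value is 3.
Build the Grundy sequence for heap C with g(k) = mex{g(k−s) : s ∈ {3, 5, 7}, s ≤ k}:
g(0) = mex{} = 0
g(1) = mex{} = 0
g(2) = mex{} = 0
g(3) = mex{0} = 1
g(4) = mex{0} = 1
g(5) = mex{0} = 1
g(6) = mex{0,1} = 2
g(7) = mex{0,1} = 2
g(8) = mex{0,1} = 2
g(9) = mex{0,1,2} = 3
So g(9) = 3.
The value of a disjunctive sum is the nim-sum of the parts.
Combined value = 1 ⊕ 3 ⊕ 3 = 1.

1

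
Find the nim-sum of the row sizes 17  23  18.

Bitwise XOR of the heap sizes:
  10001  (17)
  10111  (23)
  10010  (18)
  -----
  10100  (20)

20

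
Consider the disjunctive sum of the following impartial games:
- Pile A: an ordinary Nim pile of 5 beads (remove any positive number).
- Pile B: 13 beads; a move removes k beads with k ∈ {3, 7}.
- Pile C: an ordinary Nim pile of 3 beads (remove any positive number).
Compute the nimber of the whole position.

7

Pile A is a plain Nim pile of size 5, so its Grundy value is 5.
Build the Grundy sequence for pile B with g(k) = mex{g(k−s) : s ∈ {3, 7}, s ≤ k}:
k:     0  1  2  3  4  5  6  7  8  9 10 11 12 13
g(k):  0  0  0  1  1  1  0  2  2  1  0  0  0  1
So g(13) = 1.
Pile C is a plain Nim pile of size 3, so its Grundy value is 3.
By the Sprague-Grundy theorem, the Grundy value of a sum of independent games is the XOR of the component values.
Combined value = 5 XOR 1 XOR 3 = 7.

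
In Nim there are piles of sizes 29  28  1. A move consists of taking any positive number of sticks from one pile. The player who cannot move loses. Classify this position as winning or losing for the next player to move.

Losing position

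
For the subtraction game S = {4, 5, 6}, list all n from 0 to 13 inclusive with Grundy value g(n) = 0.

0, 1, 2, 3, 10, 11, 12, 13

Grundy values for subtraction set {4, 5, 6}:
g(0) = mex{} = 0
g(1) = mex{} = 0
g(2) = mex{} = 0
g(3) = mex{} = 0
g(4) = mex{0} = 1
g(5) = mex{0} = 1
g(6) = mex{0} = 1
g(7) = mex{0} = 1
g(8) = mex{0,1} = 2
g(9) = mex{0,1} = 2
g(10) = mex{1} = 0
g(11) = mex{1} = 0
g(12) = mex{1,2} = 0
g(13) = mex{1,2} = 0
The P-positions (g = 0) in 0..13 are 0, 1, 2, 3, 10, 11, 12, 13.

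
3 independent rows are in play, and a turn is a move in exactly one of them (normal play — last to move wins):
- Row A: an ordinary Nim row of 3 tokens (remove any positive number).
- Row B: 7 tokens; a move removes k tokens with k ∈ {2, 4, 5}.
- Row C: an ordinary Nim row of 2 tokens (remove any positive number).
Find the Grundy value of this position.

1

Row A is a plain Nim row of size 3, so its Grundy value is 3.
Build the Grundy sequence for row B with g(k) = mex{g(k−s) : s ∈ {2, 4, 5}, s ≤ k}:
g(0) = mex{} = 0
g(1) = mex{} = 0
g(2) = mex{0} = 1
g(3) = mex{0} = 1
g(4) = mex{0,1} = 2
g(5) = mex{0,1} = 2
g(6) = mex{0,1,2} = 3
g(7) = mex{1,2} = 0
So g(7) = 0.
Row C is a plain Nim row of size 2, so its Grundy value is 2.
By the Sprague-Grundy theorem, the Grundy value of a sum of independent games is the XOR of the component values.
Combined value = 3 ⊕ 0 ⊕ 2 = 1.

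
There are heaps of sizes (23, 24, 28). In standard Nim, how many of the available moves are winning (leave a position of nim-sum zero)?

3

In binary:
  10111  (23)
  11000  (24)
  11100  (28)
  -----
  10011  (19)
The overall nim-sum is X = 19. A heap of size p has a winning move iff p XOR X < p (reduce it to p XOR X).
  23: 23 XOR 19 = 4 < 23 — winning move (to 4).
  24: 24 XOR 19 = 11 < 24 — winning move (to 11).
  28: 28 XOR 19 = 15 < 28 — winning move (to 15).
That gives 3 winning moves.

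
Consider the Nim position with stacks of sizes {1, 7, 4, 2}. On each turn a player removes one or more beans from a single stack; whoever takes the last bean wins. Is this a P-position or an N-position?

Nim-sum: 1 XOR 7 XOR 4 XOR 2 = 0.
The nim-sum is 0, so this is a P-position: the player to move is in a losing position under optimal play.

P-position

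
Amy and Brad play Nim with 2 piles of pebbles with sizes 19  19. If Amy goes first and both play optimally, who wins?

Brad wins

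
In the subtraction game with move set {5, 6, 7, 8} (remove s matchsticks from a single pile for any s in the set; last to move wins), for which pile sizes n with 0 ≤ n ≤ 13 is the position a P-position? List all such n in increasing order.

0, 1, 2, 3, 4, 13

Build the Grundy sequence with g(k) = mex{g(k−s) : s ∈ {5, 6, 7, 8}, s ≤ k}:
g(0) = mex{} = 0
g(1) = mex{} = 0
g(2) = mex{} = 0
g(3) = mex{} = 0
g(4) = mex{} = 0
g(5) = mex{0} = 1
g(6) = mex{0} = 1
g(7) = mex{0} = 1
g(8) = mex{0} = 1
g(9) = mex{0} = 1
g(10) = mex{0,1} = 2
g(11) = mex{0,1} = 2
g(12) = mex{0,1} = 2
g(13) = mex{1} = 0
The P-positions (g = 0) in 0..13 are 0, 1, 2, 3, 4, 13.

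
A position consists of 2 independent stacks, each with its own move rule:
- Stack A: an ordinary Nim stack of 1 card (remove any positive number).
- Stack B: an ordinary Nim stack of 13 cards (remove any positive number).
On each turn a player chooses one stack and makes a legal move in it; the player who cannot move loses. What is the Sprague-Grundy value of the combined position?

12

Stack A is a plain Nim stack of size 1, so its Grundy value is 1.
Stack B is a plain Nim stack of size 13, so its Grundy value is 13.
The value of a disjunctive sum is the nim-sum of the parts.
Combined value = 1 XOR 13 = 12.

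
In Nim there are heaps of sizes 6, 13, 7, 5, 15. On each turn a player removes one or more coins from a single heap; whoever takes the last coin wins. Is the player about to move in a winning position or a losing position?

Winning position

Nim-sum: 6 ⊕ 13 ⊕ 7 ⊕ 5 ⊕ 15 = 6.
The nim-sum is 6 ≠ 0, so this is an N-position: the player to move can win.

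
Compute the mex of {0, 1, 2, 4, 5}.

The values 0, 1, 2 are all present; 3 is the first non-negative integer missing from the set.

3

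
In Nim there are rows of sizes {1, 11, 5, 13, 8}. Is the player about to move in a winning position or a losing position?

Write each in binary and XOR column by column:
  0001  (1)
  1011  (11)
  0101  (5)
  1101  (13)
  1000  (8)
  ----
  1010  (10)
The nim-sum is 10 ≠ 0, so this is an N-position: the player to move can win.

Winning position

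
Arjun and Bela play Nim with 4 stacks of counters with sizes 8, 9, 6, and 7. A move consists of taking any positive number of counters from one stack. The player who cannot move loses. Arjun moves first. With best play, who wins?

Bela wins

Bitwise XOR of the heap sizes:
  1000  (8)
  1001  (9)
  0110  (6)
  0111  (7)
  ----
  0000  (0)
The nim-sum is 0, so this is a P-position: the player to move is in a losing position under optimal play; Arjun is about to move from it and so loses — Bela wins.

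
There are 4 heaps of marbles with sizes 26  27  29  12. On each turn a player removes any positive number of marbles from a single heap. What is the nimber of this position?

16

Nim-sum: 26 XOR 27 XOR 29 XOR 12 = 16.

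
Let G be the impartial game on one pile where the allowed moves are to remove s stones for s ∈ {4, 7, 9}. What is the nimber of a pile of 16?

Grundy values for subtraction set {4, 7, 9}:
k:     0  1  2  3  4  5  6  7  8  9 10 11 12 13 14 15 16
g(k):  0  0  0  0  1  1  1  1  2  2  2  2  3  0  0  0  0
So g(16) = 0.

0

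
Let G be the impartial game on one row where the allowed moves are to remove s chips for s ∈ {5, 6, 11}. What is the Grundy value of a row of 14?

Compute g(0), g(1), … for moves {5, 6, 11}:
g(0) = mex{} = 0
g(1) = mex{} = 0
g(2) = mex{} = 0
g(3) = mex{} = 0
g(4) = mex{} = 0
g(5) = mex{0} = 1
g(6) = mex{0} = 1
g(7) = mex{0} = 1
g(8) = mex{0} = 1
g(9) = mex{0} = 1
g(10) = mex{0,1} = 2
g(11) = mex{0,1} = 2
g(12) = mex{0,1} = 2
g(13) = mex{0,1} = 2
g(14) = mex{0,1} = 2
So g(14) = 2.

2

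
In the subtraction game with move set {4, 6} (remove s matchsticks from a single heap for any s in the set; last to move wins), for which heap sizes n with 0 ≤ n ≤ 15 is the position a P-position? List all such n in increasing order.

0, 1, 2, 3, 10, 11, 12, 13

Compute g(0), g(1), … for moves {4, 6}:
k:     0  1  2  3  4  5  6  7  8  9 10 11 12 13 14 15
g(k):  0  0  0  0  1  1  1  1  2  2  0  0  0  0  1  1
The P-positions (g = 0) in 0..15 are 0, 1, 2, 3, 10, 11, 12, 13.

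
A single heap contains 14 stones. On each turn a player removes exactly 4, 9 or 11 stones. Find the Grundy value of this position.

3

Grundy values for subtraction set {4, 9, 11}:
g(0) = mex{} = 0
g(1) = mex{} = 0
g(2) = mex{} = 0
g(3) = mex{} = 0
g(4) = mex{0} = 1
g(5) = mex{0} = 1
g(6) = mex{0} = 1
g(7) = mex{0} = 1
g(8) = mex{1} = 0
g(9) = mex{0,1} = 2
g(10) = mex{0,1} = 2
g(11) = mex{0,1} = 2
g(12) = mex{0} = 1
g(13) = mex{0,1,2} = 3
g(14) = mex{0,1,2} = 3
So g(14) = 3.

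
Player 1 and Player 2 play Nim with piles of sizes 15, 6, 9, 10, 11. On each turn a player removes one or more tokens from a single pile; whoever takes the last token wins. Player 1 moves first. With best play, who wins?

Nim-sum: 15 XOR 6 XOR 9 XOR 10 XOR 11 = 1.
The nim-sum is 1 ≠ 0, so this is an N-position: the player to move can win; Player 1 has a winning move.

Player 1 wins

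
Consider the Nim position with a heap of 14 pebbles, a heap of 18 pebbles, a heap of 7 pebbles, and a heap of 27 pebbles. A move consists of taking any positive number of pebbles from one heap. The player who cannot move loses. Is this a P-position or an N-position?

P-position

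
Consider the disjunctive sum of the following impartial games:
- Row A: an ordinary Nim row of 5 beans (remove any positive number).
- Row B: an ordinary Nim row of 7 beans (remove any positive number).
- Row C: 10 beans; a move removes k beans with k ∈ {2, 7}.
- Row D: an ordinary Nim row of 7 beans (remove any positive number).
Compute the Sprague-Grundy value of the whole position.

5

Row A is a plain Nim row of size 5, so its Grundy value is 5.
Row B is a plain Nim row of size 7, so its Grundy value is 7.
For row C, compute g(0), g(1), … with moves {2, 7}:
k:     0  1  2  3  4  5  6  7  8  9 10
g(k):  0  0  1  1  0  0  1  1  2  0  0
So g(10) = 0.
Row D is a plain Nim row of size 7, so its Grundy value is 7.
The value of a disjunctive sum is the nim-sum of the parts.
Combined value = 5 XOR 7 XOR 0 XOR 7 = 5.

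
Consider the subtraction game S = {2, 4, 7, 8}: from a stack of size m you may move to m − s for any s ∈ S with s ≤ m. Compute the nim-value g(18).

Compute g(0), g(1), … for moves {2, 4, 7, 8}:
k:     0  1  2  3  4  5  6  7  8  9 10 11 12 13 14 15 16 17 18
g(k):  0  0  1  1  2  2  0  3  1  4  2  0  0  1  1  2  2  0  3
So g(18) = 3.

3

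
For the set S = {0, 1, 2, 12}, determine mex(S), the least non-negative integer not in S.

3

The values 0, 1, 2 are all present; 3 is the first non-negative integer missing from the set.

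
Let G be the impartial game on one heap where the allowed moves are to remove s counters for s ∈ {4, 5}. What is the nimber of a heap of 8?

Compute g(0), g(1), … for moves {4, 5}:
g(0) = mex{} = 0
g(1) = mex{} = 0
g(2) = mex{} = 0
g(3) = mex{} = 0
g(4) = mex{0} = 1
g(5) = mex{0} = 1
g(6) = mex{0} = 1
g(7) = mex{0} = 1
g(8) = mex{0,1} = 2
So g(8) = 2.

2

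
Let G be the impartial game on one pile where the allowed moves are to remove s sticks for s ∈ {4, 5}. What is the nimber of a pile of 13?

1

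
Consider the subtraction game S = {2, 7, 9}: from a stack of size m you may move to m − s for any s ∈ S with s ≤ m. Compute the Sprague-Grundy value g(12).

2

Compute g(0), g(1), … for moves {2, 7, 9}:
k:     0  1  2  3  4  5  6  7  8  9 10 11 12
g(k):  0  0  1  1  0  0  1  1  2  2  3  3  2
So g(12) = 2.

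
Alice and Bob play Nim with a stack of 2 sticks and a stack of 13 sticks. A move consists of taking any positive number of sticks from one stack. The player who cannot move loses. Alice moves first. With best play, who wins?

Nim-sum: 2 XOR 13 = 15.
The nim-sum is 15 ≠ 0, so this is an N-position: the player to move can win; Alice has a winning move.

Alice wins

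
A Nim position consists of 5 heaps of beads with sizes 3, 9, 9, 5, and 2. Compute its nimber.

Compute the nim-sum pairwise:
3 XOR 9 = 10
10 XOR 9 = 3
3 XOR 5 = 6
6 XOR 2 = 4

4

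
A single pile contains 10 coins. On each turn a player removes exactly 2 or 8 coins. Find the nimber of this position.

0

Compute g(0), g(1), … for moves {2, 8}:
k:     0  1  2  3  4  5  6  7  8  9 10
g(k):  0  0  1  1  0  0  1  1  2  2  0
So g(10) = 0.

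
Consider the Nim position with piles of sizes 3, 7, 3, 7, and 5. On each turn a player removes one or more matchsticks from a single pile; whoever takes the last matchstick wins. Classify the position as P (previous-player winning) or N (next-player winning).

N-position

Nim-sum: 3 XOR 7 XOR 3 XOR 7 XOR 5 = 5.
The nim-sum is 5 ≠ 0, so this is an N-position: the player to move can win.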